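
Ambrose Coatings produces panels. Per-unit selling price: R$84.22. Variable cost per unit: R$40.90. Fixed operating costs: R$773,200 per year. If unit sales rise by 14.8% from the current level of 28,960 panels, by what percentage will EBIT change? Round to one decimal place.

Contribution at this volume is 28,960 × R$43.32 = R$1,254,547.20.
EBIT = R$1,254,547.20 − R$773,200 = R$481,347.20.
So DOL = total CM / EBIT = R$1,254,547.20 / R$481,347.20 = 2.6063.
So EBIT moves 2.6063 × (+14.8%) = +38.6%.

+38.6%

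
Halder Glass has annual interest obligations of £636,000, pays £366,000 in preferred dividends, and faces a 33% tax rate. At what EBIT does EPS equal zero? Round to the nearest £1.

Grossing the preferred dividend up to pre-tax terms: £366,000 / (1 − 0.33) = £546,268.66.
EPS = 0 when EBIT covers interest plus the pre-tax preferred burden: £636,000 + £546,268.66 = £1,182,268.66.

£1,182,269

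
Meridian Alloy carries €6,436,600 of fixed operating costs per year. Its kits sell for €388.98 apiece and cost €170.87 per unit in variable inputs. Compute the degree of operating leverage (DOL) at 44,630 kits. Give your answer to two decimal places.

Total contribution margin = 44,630 × €218.11 = €9,734,249.30.
EBIT = €9,734,249.30 − €6,436,600 = €3,297,649.30.
Degree of operating leverage = €9,734,249.30 / €3,297,649.30 = 2.9519.

2.95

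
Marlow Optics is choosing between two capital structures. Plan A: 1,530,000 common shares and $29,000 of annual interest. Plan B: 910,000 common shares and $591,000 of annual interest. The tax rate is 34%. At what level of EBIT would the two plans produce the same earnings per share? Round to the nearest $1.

Set EPS_A = EPS_B: (EBIT − $29,000)(1 − 0.34) ÷ 1,530,000 = (EBIT − $591,000)(1 − 0.34) ÷ 910,000.
Cancelling (1 − t) and cross-multiplying: 910,000·(EBIT − 29,000) = 1,530,000·(EBIT − 591,000).
EBIT × (1,530,000 − 910,000) = 591,000 × 1,530,000 − 29,000 × 910,000 = 877,840,000,000, so EBIT = 877,840,000,000 ÷ 620,000 = 1,415,870.97.

$1,415,871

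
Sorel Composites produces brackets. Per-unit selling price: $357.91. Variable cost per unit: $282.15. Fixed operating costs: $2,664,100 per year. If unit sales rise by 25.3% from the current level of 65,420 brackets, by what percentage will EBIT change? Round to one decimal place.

Total contribution margin = 65,420 × $75.76 = $4,956,219.20.
Subtracting fixed costs: EBIT = $4,956,219.20 − $2,664,100 = $2,292,119.20.
Degree of operating leverage = $4,956,219.20 / $2,292,119.20 = 2.1623.
Operating income changes by 2.1623 × +25.3% = +54.7%.

+54.7%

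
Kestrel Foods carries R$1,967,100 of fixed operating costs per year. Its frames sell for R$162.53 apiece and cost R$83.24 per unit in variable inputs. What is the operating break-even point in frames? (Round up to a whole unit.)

24,809 frames

Unit CM = price − variable cost = R$162.53 − R$83.24 = R$79.29.
Break-even Q = R$1,967,100 / R$79.29 = 24,808.93 → 24,809 frames.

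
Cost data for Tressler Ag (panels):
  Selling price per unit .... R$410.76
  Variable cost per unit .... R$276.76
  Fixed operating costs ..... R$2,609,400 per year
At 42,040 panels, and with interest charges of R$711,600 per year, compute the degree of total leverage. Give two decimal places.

2.44

Contribution at this volume is 42,040 × R$134.00 = R$5,633,360.00.
Operating income = contribution − fixed costs = R$5,633,360.00 − R$2,609,400 = R$3,023,960.00. Interest = R$711,600.00.
DOL = R$5,633,360.00 ÷ R$3,023,960.00 = 1.8629; DFL = R$3,023,960.00 ÷ R$2,312,360.00 = 1.3077.
DCL = DOL × DFL = 1.8629 × 1.3077 = 2.4361.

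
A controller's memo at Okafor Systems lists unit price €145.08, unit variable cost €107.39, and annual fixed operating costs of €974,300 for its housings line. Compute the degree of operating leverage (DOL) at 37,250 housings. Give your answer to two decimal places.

Contribution at this volume is 37,250 × €37.69 = €1,403,952.50.
Subtracting fixed costs: EBIT = €1,403,952.50 − €974,300 = €429,652.50.
So DOL = total CM / EBIT = €1,403,952.50 / €429,652.50 = 3.2676.

3.27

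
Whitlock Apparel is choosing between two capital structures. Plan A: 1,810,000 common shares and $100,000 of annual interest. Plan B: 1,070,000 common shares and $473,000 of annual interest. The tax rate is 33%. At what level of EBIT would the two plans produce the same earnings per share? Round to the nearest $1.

Set EPS_A = EPS_B: (EBIT − $100,000)(1 − 0.33) ÷ 1,810,000 = (EBIT − $473,000)(1 − 0.33) ÷ 1,070,000.
Cancelling (1 − t) and cross-multiplying: 1,070,000·(EBIT − 100,000) = 1,810,000·(EBIT − 473,000).
Solving, EBIT = (473,000·1,810,000 − 100,000·1,070,000) / (1,810,000 − 1,070,000) = 749,130,000,000 / 740,000 = 1,012,337.84.

$1,012,338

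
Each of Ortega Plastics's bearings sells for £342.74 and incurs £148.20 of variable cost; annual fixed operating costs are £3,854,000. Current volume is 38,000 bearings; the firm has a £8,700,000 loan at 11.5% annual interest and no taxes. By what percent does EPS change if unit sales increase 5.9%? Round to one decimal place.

+17.2%

At 38,000 units, contribution = 38,000 × £194.54 = £7,392,520.00.
Subtracting fixed costs: EBIT = £7,392,520.00 − £3,854,000 = £3,538,520.00.
After interest of £1,000,500.00, pre-tax earnings = £2,538,020.00.
Degree of combined leverage = contribution ÷ (EBIT − I) = £7,392,520.00 ÷ £2,538,020.00 = 2.9127.
EPS therefore changes by 2.9127 × (+5.9%) = +17.2%.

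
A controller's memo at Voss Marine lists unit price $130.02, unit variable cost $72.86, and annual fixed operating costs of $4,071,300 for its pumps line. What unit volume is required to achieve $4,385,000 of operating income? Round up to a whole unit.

147,941 pumps

Contribution margin per unit = $130.02 − $72.86 = $57.16.
Need Q such that Q × $57.16 − $4,071,300 = $4,385,000, i.e. Q = $8,456,300 / $57.16 = 147,940.87 → 147,941.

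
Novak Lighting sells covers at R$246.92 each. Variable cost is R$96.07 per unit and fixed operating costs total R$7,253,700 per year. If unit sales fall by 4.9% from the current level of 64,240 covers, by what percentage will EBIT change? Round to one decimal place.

-19.5%

Total contribution margin = 64,240 × R$150.85 = R$9,690,604.00.
EBIT = R$9,690,604.00 − R$7,253,700 = R$2,436,904.00.
DOL = contribution ÷ EBIT = R$9,690,604.00 ÷ R$2,436,904.00 = 3.9766.
Operating income changes by 3.9766 × -4.9% = -19.5%.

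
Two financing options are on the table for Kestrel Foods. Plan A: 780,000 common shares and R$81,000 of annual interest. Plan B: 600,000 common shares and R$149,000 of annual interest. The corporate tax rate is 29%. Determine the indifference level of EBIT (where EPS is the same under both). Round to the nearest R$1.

At indifference, (EBIT − 81,000)(1 − t)/780,000 = (EBIT − 149,000)(1 − t)/600,000.
The (1 − t) factor cancels: (EBIT − 81,000) × 600,000 = (EBIT − 149,000) × 780,000.
Solving, EBIT = (149,000·780,000 − 81,000·600,000) / (780,000 − 600,000) = 67,620,000,000 / 180,000 = 375,666.67.

R$375,667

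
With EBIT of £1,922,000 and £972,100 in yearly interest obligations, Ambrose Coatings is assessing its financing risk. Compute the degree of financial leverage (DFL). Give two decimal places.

2.02

Annual interest charges come to £972,100.00.
Degree of financial leverage = EBIT / (EBIT − interest) = £1,922,000 / £949,900.00 = 2.0234.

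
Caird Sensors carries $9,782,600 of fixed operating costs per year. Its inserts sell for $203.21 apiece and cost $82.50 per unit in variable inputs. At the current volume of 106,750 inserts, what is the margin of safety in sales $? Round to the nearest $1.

$5,224,089

Each unit contributes $203.21 − $82.50 = $120.71. Break-even units = $9,782,600 ÷ $120.71 = 81,042.17; break-even revenue = 81,042.17 × $203.21 = $16,468,578.79.
Actual sales revenue = 106,750 × $203.21 = $21,692,667.50.
Margin of safety = $21,692,667.50 − $16,468,578.79 = $5,224,089.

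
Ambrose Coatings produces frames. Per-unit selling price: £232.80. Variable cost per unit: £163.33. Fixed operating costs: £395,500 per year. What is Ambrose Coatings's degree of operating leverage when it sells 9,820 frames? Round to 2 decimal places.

2.38

Contribution at this volume is 9,820 × £69.47 = £682,195.40.
Subtracting fixed costs: EBIT = £682,195.40 − £395,500 = £286,695.40.
Degree of operating leverage = £682,195.40 / £286,695.40 = 2.3795.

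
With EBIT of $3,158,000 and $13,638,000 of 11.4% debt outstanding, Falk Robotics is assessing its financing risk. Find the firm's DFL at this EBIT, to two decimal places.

1.97

Interest = $1,554,732.00.
DFL = EBIT ÷ (EBIT − I) = $3,158,000 ÷ ($3,158,000 − $1,554,732.00) = $3,158,000 ÷ $1,603,268.00 = 1.9697.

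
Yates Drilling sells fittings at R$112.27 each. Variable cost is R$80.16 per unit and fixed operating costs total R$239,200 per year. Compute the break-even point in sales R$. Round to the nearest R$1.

R$836,343

CM per unit = R$112.27 − R$80.16 = R$32.11; CM ratio = R$32.11 / R$112.27 = 0.2860.
Break-even revenue = fixed costs × price ÷ CM = R$239,200 × R$112.27 ÷ R$32.11 = R$836,343.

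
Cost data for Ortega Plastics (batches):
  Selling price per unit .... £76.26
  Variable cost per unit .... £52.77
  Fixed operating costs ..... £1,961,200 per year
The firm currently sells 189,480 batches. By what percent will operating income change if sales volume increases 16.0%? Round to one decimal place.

+28.6%

At 189,480 units, contribution = 189,480 × £23.49 = £4,450,885.20.
Operating income = contribution − fixed costs = £4,450,885.20 − £1,961,200 = £2,489,685.20.
So DOL = total CM / EBIT = £4,450,885.20 / £2,489,685.20 = 1.7877.
%ΔEBIT = DOL × %ΔSales = 1.7877 × +16.0% = +28.6%.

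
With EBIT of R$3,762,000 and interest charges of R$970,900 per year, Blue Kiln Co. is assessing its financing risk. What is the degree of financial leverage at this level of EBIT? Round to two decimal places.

Interest = R$970,900.00.
DFL = EBIT ÷ (EBIT − I) = R$3,762,000 ÷ (R$3,762,000 − R$970,900.00) = R$3,762,000 ÷ R$2,791,100.00 = 1.3479.

1.35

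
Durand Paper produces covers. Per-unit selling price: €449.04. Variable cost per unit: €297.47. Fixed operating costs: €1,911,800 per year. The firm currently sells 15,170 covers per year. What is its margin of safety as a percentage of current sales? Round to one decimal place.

Contribution margin per unit = €449.04 − €297.47 = €151.57. Break-even units = €1,911,800 ÷ €151.57 = 12,613.31; break-even revenue = 12,613.31 × €449.04 = €5,663,882.51.
Actual sales revenue = 15,170 × €449.04 = €6,811,936.80.
Margin of safety = (€6,811,936.80 − €5,663,882.51) ÷ €6,811,936.80 = 16.9%.

16.9%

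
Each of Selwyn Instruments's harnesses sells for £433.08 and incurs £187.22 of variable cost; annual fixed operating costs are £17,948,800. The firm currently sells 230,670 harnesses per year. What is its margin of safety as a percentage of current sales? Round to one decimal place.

Unit CM = price − variable cost = £433.08 − £187.22 = £245.86. Break-even units = £17,948,800 ÷ £245.86 = 73,004.15; break-even revenue = 73,004.15 × £433.08 = £31,616,636.72.
Actual sales revenue = 230,670 × £433.08 = £99,898,563.60.
Margin of safety = (£99,898,563.60 − £31,616,636.72) ÷ £99,898,563.60 = 68.4%.

68.4%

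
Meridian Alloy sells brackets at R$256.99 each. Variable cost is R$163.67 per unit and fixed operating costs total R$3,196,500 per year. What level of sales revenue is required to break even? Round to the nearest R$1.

R$8,802,706

Contribution margin per unit = R$256.99 − R$163.67 = R$93.32, a CM ratio of R$93.32 ÷ R$256.99 = 0.3631.
Break-even revenue = fixed costs × price ÷ CM = R$3,196,500 × R$256.99 ÷ R$93.32 = R$8,802,706.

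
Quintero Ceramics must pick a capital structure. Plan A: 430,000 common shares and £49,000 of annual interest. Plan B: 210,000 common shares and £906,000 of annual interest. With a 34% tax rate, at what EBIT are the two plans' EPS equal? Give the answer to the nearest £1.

Set EPS_A = EPS_B: (EBIT − £49,000)(1 − 0.34) ÷ 430,000 = (EBIT − £906,000)(1 − 0.34) ÷ 210,000.
The (1 − t) factor cancels: (EBIT − 49,000) × 210,000 = (EBIT − 906,000) × 430,000.
EBIT × (430,000 − 210,000) = 906,000 × 430,000 − 49,000 × 210,000 = 379,290,000,000, so EBIT = 379,290,000,000 ÷ 220,000 = 1,724,045.45.

£1,724,045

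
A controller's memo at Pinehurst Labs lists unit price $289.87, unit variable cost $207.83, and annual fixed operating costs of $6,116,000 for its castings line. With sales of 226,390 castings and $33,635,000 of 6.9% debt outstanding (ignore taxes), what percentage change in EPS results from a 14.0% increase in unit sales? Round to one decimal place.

+25.7%

Total contribution margin = 226,390 × $82.04 = $18,573,035.60.
EBIT = $18,573,035.60 − $6,116,000 = $12,457,035.60.
Interest = $2,320,815.00, so EBIT − I = $10,136,220.60.
Degree of combined leverage = contribution ÷ (EBIT − I) = $18,573,035.60 ÷ $10,136,220.60 = 1.8323.
EPS therefore changes by 1.8323 × (+14.0%) = +25.7%.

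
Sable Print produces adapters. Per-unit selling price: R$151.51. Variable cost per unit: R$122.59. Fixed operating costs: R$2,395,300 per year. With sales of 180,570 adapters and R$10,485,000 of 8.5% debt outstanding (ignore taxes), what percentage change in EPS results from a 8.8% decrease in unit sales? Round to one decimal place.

Total contribution margin = 180,570 × R$28.92 = R$5,222,084.40.
Subtracting fixed costs: EBIT = R$5,222,084.40 − R$2,395,300 = R$2,826,784.40.
After interest of R$891,225.00, pre-tax earnings = R$1,935,559.40.
Degree of combined leverage = contribution ÷ (EBIT − I) = R$5,222,084.40 ÷ R$1,935,559.40 = 2.6980.
EPS therefore changes by 2.6980 × (-8.8%) = -23.7%.

-23.7%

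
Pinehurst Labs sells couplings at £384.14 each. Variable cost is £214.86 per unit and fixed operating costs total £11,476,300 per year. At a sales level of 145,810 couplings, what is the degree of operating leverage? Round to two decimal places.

At 145,810 units, contribution = 145,810 × £169.28 = £24,682,716.80.
Operating income = contribution − fixed costs = £24,682,716.80 − £11,476,300 = £13,206,416.80.
Degree of operating leverage = £24,682,716.80 / £13,206,416.80 = 1.8690.

1.87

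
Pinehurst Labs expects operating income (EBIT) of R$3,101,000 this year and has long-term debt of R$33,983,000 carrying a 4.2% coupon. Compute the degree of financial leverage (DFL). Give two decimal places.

1.85

Interest = R$1,427,286.00.
Degree of financial leverage = EBIT / (EBIT − interest) = R$3,101,000 / R$1,673,714.00 = 1.8528.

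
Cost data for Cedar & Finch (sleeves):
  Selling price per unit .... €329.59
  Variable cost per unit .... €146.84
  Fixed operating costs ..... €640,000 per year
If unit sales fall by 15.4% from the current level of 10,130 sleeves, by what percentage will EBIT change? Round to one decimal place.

Contribution at this volume is 10,130 × €182.75 = €1,851,257.50.
Subtracting fixed costs: EBIT = €1,851,257.50 − €640,000 = €1,211,257.50.
So DOL = total CM / EBIT = €1,851,257.50 / €1,211,257.50 = 1.5284.
So EBIT moves 1.5284 × (-15.4%) = -23.5%.

-23.5%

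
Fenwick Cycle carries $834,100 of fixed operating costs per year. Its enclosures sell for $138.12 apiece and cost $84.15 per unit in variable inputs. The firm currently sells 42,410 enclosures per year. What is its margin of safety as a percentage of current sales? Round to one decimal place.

63.6%

Contribution margin per unit = $138.12 − $84.15 = $53.97. Break-even units = $834,100 ÷ $53.97 = 15,454.88; break-even revenue = 15,454.88 × $138.12 = $2,134,628.35.
Actual sales revenue = 42,410 × $138.12 = $5,857,669.20.
Margin of safety = ($5,857,669.20 − $2,134,628.35) ÷ $5,857,669.20 = 63.6%.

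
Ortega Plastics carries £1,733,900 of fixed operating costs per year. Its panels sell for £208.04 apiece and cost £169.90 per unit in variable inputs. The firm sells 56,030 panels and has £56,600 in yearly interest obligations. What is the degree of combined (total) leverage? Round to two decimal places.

6.17

Contribution at this volume is 56,030 × £38.14 = £2,136,984.20.
Subtracting fixed costs: EBIT = £2,136,984.20 − £1,733,900 = £403,084.20. Interest = £56,600.00, so EBIT − I = £346,484.20.
DCL = contribution ÷ (EBIT − I) = £2,136,984.20 ÷ £346,484.20 = 6.1676.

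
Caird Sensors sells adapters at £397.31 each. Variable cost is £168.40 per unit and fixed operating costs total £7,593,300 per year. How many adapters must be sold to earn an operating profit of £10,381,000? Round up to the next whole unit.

78,522 adapters

Unit CM = price − variable cost = £397.31 − £168.40 = £228.91.
Need Q such that Q × £228.91 − £7,593,300 = £10,381,000, i.e. Q = £17,974,300 / £228.91 = 78,521.25 → 78,522.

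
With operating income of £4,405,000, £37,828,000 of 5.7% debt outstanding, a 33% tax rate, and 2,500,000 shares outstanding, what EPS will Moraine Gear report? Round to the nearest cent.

£0.60

Pre-tax income = £4,405,000 − £2,156,196.00 = £2,248,804.00.
Net income = £2,248,804.00 × (1 − 0.33) = £1,506,698.68.
EPS = £1,506,698.68 ÷ 2,500,000 = £0.60.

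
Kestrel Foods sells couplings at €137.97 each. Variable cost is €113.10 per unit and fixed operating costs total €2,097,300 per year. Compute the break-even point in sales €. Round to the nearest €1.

€11,635,082

Contribution margin per unit = €137.97 − €113.10 = €24.87, a CM ratio of €24.87 ÷ €137.97 = 0.1803.
Break-even revenue = fixed costs × price ÷ CM = €2,097,300 × €137.97 ÷ €24.87 = €11,635,082.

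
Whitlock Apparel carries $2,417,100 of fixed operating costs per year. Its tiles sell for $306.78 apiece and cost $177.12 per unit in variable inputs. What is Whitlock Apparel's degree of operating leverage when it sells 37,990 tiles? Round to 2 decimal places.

1.96

At 37,990 units, contribution = 37,990 × $129.66 = $4,925,783.40.
Subtracting fixed costs: EBIT = $4,925,783.40 − $2,417,100 = $2,508,683.40.
So DOL = total CM / EBIT = $4,925,783.40 / $2,508,683.40 = 1.9635.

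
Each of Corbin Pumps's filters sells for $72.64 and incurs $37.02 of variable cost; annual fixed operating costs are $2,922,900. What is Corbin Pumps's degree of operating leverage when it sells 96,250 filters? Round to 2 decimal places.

Contribution at this volume is 96,250 × $35.62 = $3,428,425.00.
EBIT = $3,428,425.00 − $2,922,900 = $505,525.00.
Degree of operating leverage = $3,428,425.00 / $505,525.00 = 6.7819.

6.78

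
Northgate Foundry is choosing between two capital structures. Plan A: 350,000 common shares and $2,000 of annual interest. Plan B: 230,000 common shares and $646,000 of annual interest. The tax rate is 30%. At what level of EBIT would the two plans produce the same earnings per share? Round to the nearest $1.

At indifference, (EBIT − 2,000)(1 − t)/350,000 = (EBIT − 646,000)(1 − t)/230,000.
The (1 − t) factor cancels: (EBIT − 2,000) × 230,000 = (EBIT − 646,000) × 350,000.
EBIT × (350,000 − 230,000) = 646,000 × 350,000 − 2,000 × 230,000 = 225,640,000,000, so EBIT = 225,640,000,000 ÷ 120,000 = 1,880,333.33.

$1,880,333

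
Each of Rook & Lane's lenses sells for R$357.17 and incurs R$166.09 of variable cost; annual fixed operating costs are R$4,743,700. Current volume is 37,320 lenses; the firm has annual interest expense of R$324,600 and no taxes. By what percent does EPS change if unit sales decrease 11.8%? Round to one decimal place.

-40.8%

At 37,320 units, contribution = 37,320 × R$191.08 = R$7,131,105.60.
Subtracting fixed costs: EBIT = R$7,131,105.60 − R$4,743,700 = R$2,387,405.60.
Interest = R$324,600.00, so EBIT − I = R$2,062,805.60.
Degree of combined leverage = contribution ÷ (EBIT − I) = R$7,131,105.60 ÷ R$2,062,805.60 = 3.4570.
EPS therefore changes by 3.4570 × (-11.8%) = -40.8%.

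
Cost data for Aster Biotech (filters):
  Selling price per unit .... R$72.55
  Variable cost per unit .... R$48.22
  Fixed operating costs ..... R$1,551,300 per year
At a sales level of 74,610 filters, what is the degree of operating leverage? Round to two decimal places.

At 74,610 units, contribution = 74,610 × R$24.33 = R$1,815,261.30.
Operating income = contribution − fixed costs = R$1,815,261.30 − R$1,551,300 = R$263,961.30.
So DOL = total CM / EBIT = R$1,815,261.30 / R$263,961.30 = 6.8770.

6.88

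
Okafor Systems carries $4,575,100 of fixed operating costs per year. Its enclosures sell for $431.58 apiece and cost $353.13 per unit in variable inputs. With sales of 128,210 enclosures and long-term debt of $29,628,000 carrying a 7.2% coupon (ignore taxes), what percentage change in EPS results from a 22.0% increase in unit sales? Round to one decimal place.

Total contribution margin = 128,210 × $78.45 = $10,058,074.50.
Subtracting fixed costs: EBIT = $10,058,074.50 − $4,575,100 = $5,482,974.50.
After interest of $2,133,216.00, pre-tax earnings = $3,349,758.50.
Degree of combined leverage = contribution ÷ (EBIT − I) = $10,058,074.50 ÷ $3,349,758.50 = 3.0026.
EPS therefore changes by 3.0026 × (+22.0%) = +66.1%.

+66.1%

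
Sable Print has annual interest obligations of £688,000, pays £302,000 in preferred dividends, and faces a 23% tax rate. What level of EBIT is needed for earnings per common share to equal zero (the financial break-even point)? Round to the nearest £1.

Grossing the preferred dividend up to pre-tax terms: £302,000 / (1 − 0.23) = £392,207.79.
EPS = 0 when EBIT covers interest plus the pre-tax preferred burden: £688,000 + £392,207.79 = £1,080,207.79.

£1,080,208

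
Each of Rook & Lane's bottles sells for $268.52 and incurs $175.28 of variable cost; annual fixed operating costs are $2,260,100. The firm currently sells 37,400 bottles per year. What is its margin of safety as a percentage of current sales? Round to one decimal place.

Contribution margin per unit = $268.52 − $175.28 = $93.24. Break-even units = $2,260,100 ÷ $93.24 = 24,239.60; break-even revenue = 24,239.60 × $268.52 = $6,508,816.52.
Current sales = 37,400 × $268.52 = $10,042,648.00.
Margin of safety = ($10,042,648.00 − $6,508,816.52) ÷ $10,042,648.00 = 35.2%.

35.2%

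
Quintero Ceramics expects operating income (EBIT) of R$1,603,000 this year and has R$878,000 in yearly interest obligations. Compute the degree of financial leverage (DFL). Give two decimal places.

Interest = R$878,000.00.
DFL = EBIT ÷ (EBIT − I) = R$1,603,000 ÷ (R$1,603,000 − R$878,000.00) = R$1,603,000 ÷ R$725,000.00 = 2.2110.

2.21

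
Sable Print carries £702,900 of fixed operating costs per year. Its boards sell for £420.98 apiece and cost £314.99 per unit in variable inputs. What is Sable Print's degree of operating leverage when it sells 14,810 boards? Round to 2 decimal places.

Total contribution margin = 14,810 × £105.99 = £1,569,711.90.
EBIT = £1,569,711.90 − £702,900 = £866,811.90.
DOL = contribution ÷ EBIT = £1,569,711.90 ÷ £866,811.90 = 1.8109.

1.81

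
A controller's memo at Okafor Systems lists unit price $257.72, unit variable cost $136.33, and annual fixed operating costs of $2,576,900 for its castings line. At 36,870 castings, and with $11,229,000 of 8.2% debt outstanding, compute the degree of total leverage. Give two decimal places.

At 36,870 units, contribution = 36,870 × $121.39 = $4,475,649.30.
Operating income = contribution − fixed costs = $4,475,649.30 − $2,576,900 = $1,898,749.30. Interest = $920,778.00, so EBIT − I = $977,971.30.
DCL = contribution ÷ (EBIT − I) = $4,475,649.30 ÷ $977,971.30 = 4.5765.

4.58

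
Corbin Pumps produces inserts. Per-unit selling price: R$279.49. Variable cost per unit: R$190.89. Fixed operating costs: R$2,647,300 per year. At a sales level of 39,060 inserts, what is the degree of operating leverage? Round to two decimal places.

4.25

Contribution at this volume is 39,060 × R$88.60 = R$3,460,716.00.
Subtracting fixed costs: EBIT = R$3,460,716.00 − R$2,647,300 = R$813,416.00.
So DOL = total CM / EBIT = R$3,460,716.00 / R$813,416.00 = 4.2545.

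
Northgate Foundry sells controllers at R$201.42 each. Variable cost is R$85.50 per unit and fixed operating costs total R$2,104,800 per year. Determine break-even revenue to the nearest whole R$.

R$3,657,253

CM per unit = R$201.42 − R$85.50 = R$115.92; CM ratio = R$115.92 / R$201.42 = 0.5755.
Break-even sales = FC ÷ CM ratio = R$2,104,800 × R$201.42 / R$115.92 = R$3,657,253.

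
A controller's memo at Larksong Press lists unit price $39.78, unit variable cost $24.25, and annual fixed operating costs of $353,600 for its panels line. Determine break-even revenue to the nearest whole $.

$905,744

Contribution margin per unit = $39.78 − $24.25 = $15.53, a CM ratio of $15.53 ÷ $39.78 = 0.3904.
Break-even revenue = fixed costs × price ÷ CM = $353,600 × $39.78 ÷ $15.53 = $905,744.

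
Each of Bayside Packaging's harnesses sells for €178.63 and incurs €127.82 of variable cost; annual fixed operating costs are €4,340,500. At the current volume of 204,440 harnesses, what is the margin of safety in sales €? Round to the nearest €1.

€21,259,453

Contribution margin per unit = €178.63 − €127.82 = €50.81. Break-even units = €4,340,500 ÷ €50.81 = 85,426.10; break-even revenue = 85,426.10 × €178.63 = €15,259,663.75.
Current sales = 204,440 × €178.63 = €36,519,117.20.
Margin of safety = €36,519,117.20 − €15,259,663.75 = €21,259,453.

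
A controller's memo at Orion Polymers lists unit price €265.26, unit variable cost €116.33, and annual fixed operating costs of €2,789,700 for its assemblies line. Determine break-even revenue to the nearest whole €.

€4,968,749

CM per unit = €265.26 − €116.33 = €148.93; CM ratio = €148.93 / €265.26 = 0.5614.
Break-even revenue = fixed costs × price ÷ CM = €2,789,700 × €265.26 ÷ €148.93 = €4,968,749.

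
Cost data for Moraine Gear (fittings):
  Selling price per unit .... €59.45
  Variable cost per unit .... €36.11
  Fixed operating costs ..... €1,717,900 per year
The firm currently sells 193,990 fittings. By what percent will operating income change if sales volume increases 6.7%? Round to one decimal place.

At 193,990 units, contribution = 193,990 × €23.34 = €4,527,726.60.
Subtracting fixed costs: EBIT = €4,527,726.60 − €1,717,900 = €2,809,826.60.
So DOL = total CM / EBIT = €4,527,726.60 / €2,809,826.60 = 1.6114.
So EBIT moves 1.6114 × (+6.7%) = +10.8%.

+10.8%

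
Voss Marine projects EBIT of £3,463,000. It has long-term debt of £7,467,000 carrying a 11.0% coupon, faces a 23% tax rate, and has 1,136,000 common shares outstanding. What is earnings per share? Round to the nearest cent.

£1.79

Pre-tax income = £3,463,000 − £821,370.00 = £2,641,630.00.
Net income = £2,641,630.00 × (1 − 0.23) = £2,034,055.10.
EPS = £2,034,055.10 ÷ 1,136,000 = £1.79.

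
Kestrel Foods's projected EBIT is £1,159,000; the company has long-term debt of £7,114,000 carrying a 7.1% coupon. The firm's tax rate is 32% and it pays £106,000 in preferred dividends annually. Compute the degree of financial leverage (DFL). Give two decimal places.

2.33

Annual interest charges come to £505,094.00.
Preferred dividends grossed up pre-tax: £106,000 / (1 − 0.32) = £155,882.35.
DFL = EBIT ÷ [EBIT − I − D_p/(1−t)] = £1,159,000 ÷ [£1,159,000 − £505,094.00 − £155,882.35] = £1,159,000 ÷ £498,023.65 = 2.3272.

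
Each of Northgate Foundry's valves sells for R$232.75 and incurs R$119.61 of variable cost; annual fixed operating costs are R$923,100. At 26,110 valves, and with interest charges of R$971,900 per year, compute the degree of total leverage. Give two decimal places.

Contribution at this volume is 26,110 × R$113.14 = R$2,954,085.40.
EBIT = R$2,954,085.40 − R$923,100 = R$2,030,985.40. Interest = R$971,900.00, so EBIT − I = R$1,059,085.40.
DCL = contribution ÷ (EBIT − I) = R$2,954,085.40 ÷ R$1,059,085.40 = 2.7893.

2.79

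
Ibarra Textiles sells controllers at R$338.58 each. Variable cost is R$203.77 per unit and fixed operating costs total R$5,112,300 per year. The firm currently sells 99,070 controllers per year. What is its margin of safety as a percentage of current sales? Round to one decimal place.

Unit CM = price − variable cost = R$338.58 − R$203.77 = R$134.81. Break-even units = R$5,112,300 ÷ R$134.81 = 37,922.26; break-even revenue = 37,922.26 × R$338.58 = R$12,839,719.12.
Current sales = 99,070 × R$338.58 = R$33,543,120.60.
Margin of safety = (R$33,543,120.60 − R$12,839,719.12) ÷ R$33,543,120.60 = 61.7%.

61.7%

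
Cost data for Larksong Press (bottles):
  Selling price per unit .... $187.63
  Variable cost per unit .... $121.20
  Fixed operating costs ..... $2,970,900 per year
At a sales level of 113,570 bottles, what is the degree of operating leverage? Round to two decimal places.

Contribution at this volume is 113,570 × $66.43 = $7,544,455.10.
Operating income = contribution − fixed costs = $7,544,455.10 − $2,970,900 = $4,573,555.10.
DOL = contribution ÷ EBIT = $7,544,455.10 ÷ $4,573,555.10 = 1.6496.

1.65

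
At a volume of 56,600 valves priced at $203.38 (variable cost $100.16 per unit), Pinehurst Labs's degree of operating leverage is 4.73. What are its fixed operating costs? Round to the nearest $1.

Total contribution margin = 56,600 × $103.22 = $5,842,252.00.
DOL = contribution / EBIT, so EBIT = $5,842,252.00 / 4.73 = $1,235,148.41.
Fixed costs = CM − EBIT = $5,842,252.00 − $1,235,148.41 = $4,607,104.

$4,607,104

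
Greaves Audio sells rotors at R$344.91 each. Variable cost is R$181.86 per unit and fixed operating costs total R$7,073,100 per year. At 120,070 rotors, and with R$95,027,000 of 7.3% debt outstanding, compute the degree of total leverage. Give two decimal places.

3.52

Contribution at this volume is 120,070 × R$163.05 = R$19,577,413.50.
Subtracting fixed costs: EBIT = R$19,577,413.50 − R$7,073,100 = R$12,504,313.50. Interest = R$6,936,971.00.
DOL = R$19,577,413.50 ÷ R$12,504,313.50 = 1.5657; DFL = R$12,504,313.50 ÷ R$5,567,342.50 = 2.2460.
DCL = DOL × DFL = 1.5657 × 2.2460 = 3.5166.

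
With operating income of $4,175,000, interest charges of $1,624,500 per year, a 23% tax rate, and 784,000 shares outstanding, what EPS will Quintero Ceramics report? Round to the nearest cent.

$2.50

Pre-tax income = $4,175,000 − $1,624,500.00 = $2,550,500.00.
Net income = $2,550,500.00 × (1 − 0.23) = $1,963,885.00.
EPS = $1,963,885.00 ÷ 784,000 = $2.50.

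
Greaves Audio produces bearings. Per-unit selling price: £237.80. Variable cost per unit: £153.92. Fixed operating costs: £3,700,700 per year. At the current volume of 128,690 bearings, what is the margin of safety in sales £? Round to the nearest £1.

£20,110,989

Unit CM = price − variable cost = £237.80 − £153.92 = £83.88. Break-even units = £3,700,700 ÷ £83.88 = 44,118.98; break-even revenue = 44,118.98 × £237.80 = £10,491,493.32.
Current sales = 128,690 × £237.80 = £30,602,482.00.
Margin of safety = £30,602,482.00 − £10,491,493.32 = £20,110,989.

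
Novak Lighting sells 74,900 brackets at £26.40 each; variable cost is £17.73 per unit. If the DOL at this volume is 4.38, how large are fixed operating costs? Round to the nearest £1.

At 74,900 units, contribution = 74,900 × £8.67 = £649,383.00.
DOL = contribution / EBIT, so EBIT = £649,383.00 / 4.38 = £148,260.96.
And FC = contribution − EBIT = £649,383.00 − £148,260.96 = £501,122.

£501,122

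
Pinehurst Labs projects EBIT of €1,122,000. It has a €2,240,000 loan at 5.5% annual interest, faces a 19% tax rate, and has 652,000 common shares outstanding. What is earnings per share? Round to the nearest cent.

€1.24

Pre-tax income = €1,122,000 − €123,200.00 = €998,800.00.
After tax at 19%: net income = €998,800.00 × 0.81 = €809,028.00.
EPS = €809,028.00 ÷ 652,000 = €1.24.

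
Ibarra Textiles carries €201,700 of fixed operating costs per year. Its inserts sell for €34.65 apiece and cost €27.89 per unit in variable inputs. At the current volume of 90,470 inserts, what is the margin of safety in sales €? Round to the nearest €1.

Contribution margin per unit = €34.65 − €27.89 = €6.76. Break-even units = €201,700 ÷ €6.76 = 29,837.28; break-even revenue = 29,837.28 × €34.65 = €1,033,861.69.
Current sales = 90,470 × €34.65 = €3,134,785.50.
Margin of safety = €3,134,785.50 − €1,033,861.69 = €2,100,924.

€2,100,924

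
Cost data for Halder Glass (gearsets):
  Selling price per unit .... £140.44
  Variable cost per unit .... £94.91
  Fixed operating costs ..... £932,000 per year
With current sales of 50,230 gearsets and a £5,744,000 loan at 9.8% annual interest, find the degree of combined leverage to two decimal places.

2.89

Contribution at this volume is 50,230 × £45.53 = £2,286,971.90.
Operating income = contribution − fixed costs = £2,286,971.90 − £932,000 = £1,354,971.90. Interest = £562,912.00.
DOL = £2,286,971.90 ÷ £1,354,971.90 = 1.6878; DFL = £1,354,971.90 ÷ £792,059.90 = 1.7107.
DCL = DOL × DFL = 1.6878 × 1.7107 = 2.8873.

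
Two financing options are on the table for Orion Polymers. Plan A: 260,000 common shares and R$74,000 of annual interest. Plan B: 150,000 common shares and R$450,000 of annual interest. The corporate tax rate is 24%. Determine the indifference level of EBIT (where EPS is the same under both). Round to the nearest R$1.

Set EPS_A = EPS_B: (EBIT − R$74,000)(1 − 0.24) ÷ 260,000 = (EBIT − R$450,000)(1 − 0.24) ÷ 150,000.
The (1 − t) factor cancels: (EBIT − 74,000) × 150,000 = (EBIT − 450,000) × 260,000.
EBIT × (260,000 − 150,000) = 450,000 × 260,000 − 74,000 × 150,000 = 105,900,000,000, so EBIT = 105,900,000,000 ÷ 110,000 = 962,727.27.

R$962,727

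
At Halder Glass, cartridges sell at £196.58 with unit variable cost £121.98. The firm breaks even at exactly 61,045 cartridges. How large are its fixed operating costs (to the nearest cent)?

Each unit contributes £196.58 − £121.98 = £74.60.
Fixed costs = break-even units × CM = 61,045 × £74.60 = £4,553,957.00.

£4,553,957.00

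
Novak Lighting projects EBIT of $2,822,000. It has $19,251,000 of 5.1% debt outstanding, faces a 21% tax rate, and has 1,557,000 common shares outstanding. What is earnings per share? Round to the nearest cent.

Pre-tax income = $2,822,000 − $981,801.00 = $1,840,199.00.
Net income = $1,840,199.00 × (1 − 0.21) = $1,453,757.21.
Per share: $1,453,757.21 / 1,557,000 shares = $0.93.

$0.93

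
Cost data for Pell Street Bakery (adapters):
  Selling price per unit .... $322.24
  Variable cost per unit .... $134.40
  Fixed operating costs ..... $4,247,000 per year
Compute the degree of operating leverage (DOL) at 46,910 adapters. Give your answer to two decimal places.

Contribution at this volume is 46,910 × $187.84 = $8,811,574.40.
Subtracting fixed costs: EBIT = $8,811,574.40 − $4,247,000 = $4,564,574.40.
So DOL = total CM / EBIT = $8,811,574.40 / $4,564,574.40 = 1.9304.

1.93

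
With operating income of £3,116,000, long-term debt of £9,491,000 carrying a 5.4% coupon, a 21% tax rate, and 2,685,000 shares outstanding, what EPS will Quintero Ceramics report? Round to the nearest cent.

Interest = £512,514.00, so EBT = £3,116,000 − £512,514.00 = £2,603,486.00.
Net income = £2,603,486.00 × (1 − 0.21) = £2,056,753.94.
Per share: £2,056,753.94 / 2,685,000 shares = £0.77.

£0.77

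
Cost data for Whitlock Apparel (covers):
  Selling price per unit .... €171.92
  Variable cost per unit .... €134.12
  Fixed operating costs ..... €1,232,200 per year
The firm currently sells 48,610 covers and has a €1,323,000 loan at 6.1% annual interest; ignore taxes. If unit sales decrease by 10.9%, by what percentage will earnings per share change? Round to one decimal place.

Total contribution margin = 48,610 × €37.80 = €1,837,458.00.
Operating income = contribution − fixed costs = €1,837,458.00 − €1,232,200 = €605,258.00.
Interest = €80,703.00, so EBIT − I = €524,555.00.
Degree of combined leverage = contribution ÷ (EBIT − I) = €1,837,458.00 ÷ €524,555.00 = 3.5029.
%ΔEPS = DCL × %ΔSales = 3.5029 × -10.9% = -38.2%.

-38.2%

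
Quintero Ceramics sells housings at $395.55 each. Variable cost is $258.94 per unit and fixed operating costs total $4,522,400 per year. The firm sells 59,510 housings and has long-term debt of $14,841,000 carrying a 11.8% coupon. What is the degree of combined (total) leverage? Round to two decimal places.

4.38

At 59,510 units, contribution = 59,510 × $136.61 = $8,129,661.10.
Subtracting fixed costs: EBIT = $8,129,661.10 − $4,522,400 = $3,607,261.10. Interest = $1,751,238.00, so EBIT − I = $1,856,023.10.
Degree of total leverage = total CM / (EBIT − interest) = $8,129,661.10 / $1,856,023.10 = 4.3802.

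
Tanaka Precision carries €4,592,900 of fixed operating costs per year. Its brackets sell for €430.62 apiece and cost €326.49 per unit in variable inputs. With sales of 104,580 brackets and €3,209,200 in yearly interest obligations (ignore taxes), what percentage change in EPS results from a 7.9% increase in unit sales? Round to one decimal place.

Contribution at this volume is 104,580 × €104.13 = €10,889,915.40.
Subtracting fixed costs: EBIT = €10,889,915.40 − €4,592,900 = €6,297,015.40.
Interest = €3,209,200.00, so EBIT − I = €3,087,815.40.
DCL = total CM / (EBIT − I) = €10,889,915.40 / €3,087,815.40 = 3.5267.
%ΔEPS = DCL × %ΔSales = 3.5267 × +7.9% = +27.9%.

+27.9%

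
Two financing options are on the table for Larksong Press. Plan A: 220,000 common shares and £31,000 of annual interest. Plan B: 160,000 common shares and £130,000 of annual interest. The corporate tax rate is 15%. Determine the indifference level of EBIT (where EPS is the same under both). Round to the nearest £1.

£394,000

Set EPS_A = EPS_B: (EBIT − £31,000)(1 − 0.15) ÷ 220,000 = (EBIT − £130,000)(1 − 0.15) ÷ 160,000.
The (1 − t) factor cancels: (EBIT − 31,000) × 160,000 = (EBIT − 130,000) × 220,000.
Solving, EBIT = (130,000·220,000 − 31,000·160,000) / (220,000 − 160,000) = 23,640,000,000 / 60,000 = 394,000.00.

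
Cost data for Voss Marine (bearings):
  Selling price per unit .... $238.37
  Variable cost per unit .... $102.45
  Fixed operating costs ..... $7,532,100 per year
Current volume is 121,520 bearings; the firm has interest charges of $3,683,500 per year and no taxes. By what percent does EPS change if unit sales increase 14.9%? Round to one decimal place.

+46.4%

Contribution at this volume is 121,520 × $135.92 = $16,516,998.40.
Subtracting fixed costs: EBIT = $16,516,998.40 − $7,532,100 = $8,984,898.40.
Interest = $3,683,500.00, so EBIT − I = $5,301,398.40.
Degree of combined leverage = contribution ÷ (EBIT − I) = $16,516,998.40 ÷ $5,301,398.40 = 3.1156.
%ΔEPS = DCL × %ΔSales = 3.1156 × +14.9% = +46.4%.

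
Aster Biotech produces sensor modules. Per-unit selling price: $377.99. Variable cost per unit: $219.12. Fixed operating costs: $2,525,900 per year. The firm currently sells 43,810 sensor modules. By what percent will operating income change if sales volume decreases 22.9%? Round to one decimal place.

-35.9%

Total contribution margin = 43,810 × $158.87 = $6,960,094.70.
Operating income = contribution − fixed costs = $6,960,094.70 − $2,525,900 = $4,434,194.70.
So DOL = total CM / EBIT = $6,960,094.70 / $4,434,194.70 = 1.5696.
Operating income changes by 1.5696 × -22.9% = -35.9%.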